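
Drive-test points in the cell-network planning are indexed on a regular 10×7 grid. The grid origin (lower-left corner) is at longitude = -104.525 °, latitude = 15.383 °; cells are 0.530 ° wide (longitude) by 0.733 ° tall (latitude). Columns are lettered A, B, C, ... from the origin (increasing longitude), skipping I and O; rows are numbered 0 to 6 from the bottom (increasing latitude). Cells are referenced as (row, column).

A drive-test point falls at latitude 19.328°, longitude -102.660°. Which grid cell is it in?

Column index: ⌊(-102.660 − -104.525) / 0.530⌋ = ⌊3.519⌋ = 3 → column D
Row offset from origin: ⌊(19.328 − 15.383) / 0.733⌋ = ⌊5.382⌋ = 5 → row 5

(5, D)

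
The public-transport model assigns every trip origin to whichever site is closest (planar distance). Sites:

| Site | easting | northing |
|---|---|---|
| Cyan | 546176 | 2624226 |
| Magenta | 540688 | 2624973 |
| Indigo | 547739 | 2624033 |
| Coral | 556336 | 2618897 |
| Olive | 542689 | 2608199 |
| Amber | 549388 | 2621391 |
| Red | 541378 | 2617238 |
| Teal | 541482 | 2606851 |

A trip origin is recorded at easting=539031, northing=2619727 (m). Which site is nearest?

Red

Squared distances to each site:
Cyan: 71292026.000; Magenta: 30266165.000; Indigo: 94370900.000; Coral: 300151925.000; Olive: 146275748.000; Amber: 110036345.000; Red: 11703530.000; Teal: 171798777.000.
Minimum at Red.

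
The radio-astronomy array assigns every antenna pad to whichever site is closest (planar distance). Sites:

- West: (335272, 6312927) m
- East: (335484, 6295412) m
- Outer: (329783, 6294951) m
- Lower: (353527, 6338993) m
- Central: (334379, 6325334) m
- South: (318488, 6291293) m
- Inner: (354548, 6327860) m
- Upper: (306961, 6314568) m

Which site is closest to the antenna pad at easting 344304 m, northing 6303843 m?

East

Squared distances to each site:
West: 164096080.000; East: 148874161.000; Outer: 289927105.000; Lower: 1320586229.000; Central: 560368706.000; South: 823968356.000; Inner: 681755825.000; Upper: 1509525274.000.
Minimum at East.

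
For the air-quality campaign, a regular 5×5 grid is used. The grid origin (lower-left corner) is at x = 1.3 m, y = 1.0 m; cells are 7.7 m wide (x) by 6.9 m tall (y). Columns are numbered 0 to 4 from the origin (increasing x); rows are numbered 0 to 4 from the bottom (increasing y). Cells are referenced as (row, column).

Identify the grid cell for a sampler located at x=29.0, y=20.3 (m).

(2, 3)

Column index: ⌊(29.0 − 1.3) / 7.7⌋ = ⌊3.597⌋ = 3
Row offset from origin: ⌊(20.3 − 1.0) / 6.9⌋ = ⌊2.797⌋ = 2 → row 2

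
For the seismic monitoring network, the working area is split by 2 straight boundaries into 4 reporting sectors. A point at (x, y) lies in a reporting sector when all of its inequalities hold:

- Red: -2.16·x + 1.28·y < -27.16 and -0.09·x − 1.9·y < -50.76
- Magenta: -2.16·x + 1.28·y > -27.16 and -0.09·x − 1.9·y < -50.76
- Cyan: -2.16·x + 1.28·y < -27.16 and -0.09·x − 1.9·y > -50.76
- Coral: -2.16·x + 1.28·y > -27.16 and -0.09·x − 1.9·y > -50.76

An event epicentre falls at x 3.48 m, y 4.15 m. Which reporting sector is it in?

Coral

-2.16·3.48 + 1.28·4.15 = -2.205, which is > -27.16
-0.09·3.48 − 1.9·4.15 = -8.198, which is > -50.76
This sign pattern matches Coral.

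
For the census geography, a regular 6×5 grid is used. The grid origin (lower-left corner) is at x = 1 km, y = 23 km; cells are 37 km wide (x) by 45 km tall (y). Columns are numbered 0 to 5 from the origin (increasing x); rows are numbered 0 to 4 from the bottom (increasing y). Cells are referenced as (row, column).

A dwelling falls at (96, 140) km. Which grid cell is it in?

Column index: ⌊(96 − 1) / 37⌋ = ⌊2.568⌋ = 2
Row offset from origin: ⌊(140 − 23) / 45⌋ = ⌊2.600⌋ = 2 → row 2

(2, 2)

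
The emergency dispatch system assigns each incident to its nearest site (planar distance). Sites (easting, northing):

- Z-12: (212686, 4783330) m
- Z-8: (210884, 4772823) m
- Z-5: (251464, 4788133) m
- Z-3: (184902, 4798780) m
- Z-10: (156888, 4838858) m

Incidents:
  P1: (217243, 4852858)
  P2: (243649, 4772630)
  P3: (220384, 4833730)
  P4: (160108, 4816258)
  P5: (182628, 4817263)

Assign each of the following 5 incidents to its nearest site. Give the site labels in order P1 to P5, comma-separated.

Z-10, Z-5, Z-3, Z-10, Z-3

P1 → Z-10 (d²=3838726025.00)
P2 → Z-5 (d²=301417234.00)
P3 → Z-3 (d²=2480474824.00)
P4 → Z-10 (d²=521128400.00)
P5 → Z-3 (d²=346792365.00)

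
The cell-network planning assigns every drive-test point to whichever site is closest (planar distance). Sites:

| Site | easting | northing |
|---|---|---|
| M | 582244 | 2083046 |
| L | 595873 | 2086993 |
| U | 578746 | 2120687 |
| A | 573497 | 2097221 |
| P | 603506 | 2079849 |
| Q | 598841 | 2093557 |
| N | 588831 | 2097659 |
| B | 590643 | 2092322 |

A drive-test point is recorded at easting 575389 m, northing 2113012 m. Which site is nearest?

U

Squared distances to each site:
M: 944952181.000; L: 1096582617.000; U: 70175074.000; A: 252935345.000; P: 1890350258.000; Q: 928493329.000; N: 416401973.000; B: 660760616.000.
Minimum at U.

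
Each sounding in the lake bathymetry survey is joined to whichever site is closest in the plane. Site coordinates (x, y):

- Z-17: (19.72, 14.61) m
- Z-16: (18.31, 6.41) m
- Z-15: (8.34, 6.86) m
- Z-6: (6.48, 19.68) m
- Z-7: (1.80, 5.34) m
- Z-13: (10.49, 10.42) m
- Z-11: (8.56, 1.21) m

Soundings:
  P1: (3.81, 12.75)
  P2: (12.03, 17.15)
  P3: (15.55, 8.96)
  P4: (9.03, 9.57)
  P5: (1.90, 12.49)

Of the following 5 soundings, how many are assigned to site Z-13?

P1 → Z-13
P2 → Z-6
P3 → Z-16
P4 → Z-13
P5 → Z-7
2 of the 5 go to Z-13.

2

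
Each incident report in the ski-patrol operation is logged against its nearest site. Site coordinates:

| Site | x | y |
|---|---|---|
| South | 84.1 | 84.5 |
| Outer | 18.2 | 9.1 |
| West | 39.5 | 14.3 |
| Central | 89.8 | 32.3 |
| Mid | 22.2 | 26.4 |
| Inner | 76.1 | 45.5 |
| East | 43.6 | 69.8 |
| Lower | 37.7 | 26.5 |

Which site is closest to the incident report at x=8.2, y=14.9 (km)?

Outer

Squared distances to each site:
South: 10604.970; Outer: 133.640; West: 980.050; Central: 6961.320; Mid: 328.250; Inner: 5546.770; East: 4267.170; Lower: 1004.810.
Minimum at Outer.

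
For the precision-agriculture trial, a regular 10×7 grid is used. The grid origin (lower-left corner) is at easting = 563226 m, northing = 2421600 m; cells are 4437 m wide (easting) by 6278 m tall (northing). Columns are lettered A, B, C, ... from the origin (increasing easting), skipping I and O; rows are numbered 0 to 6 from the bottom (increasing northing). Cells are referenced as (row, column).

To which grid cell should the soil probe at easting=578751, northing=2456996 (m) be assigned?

Column index: ⌊(578751 − 563226) / 4437⌋ = ⌊3.499⌋ = 3 → column D
Row offset from origin: ⌊(2456996 − 2421600) / 6278⌋ = ⌊5.638⌋ = 5 → row 5

(5, D)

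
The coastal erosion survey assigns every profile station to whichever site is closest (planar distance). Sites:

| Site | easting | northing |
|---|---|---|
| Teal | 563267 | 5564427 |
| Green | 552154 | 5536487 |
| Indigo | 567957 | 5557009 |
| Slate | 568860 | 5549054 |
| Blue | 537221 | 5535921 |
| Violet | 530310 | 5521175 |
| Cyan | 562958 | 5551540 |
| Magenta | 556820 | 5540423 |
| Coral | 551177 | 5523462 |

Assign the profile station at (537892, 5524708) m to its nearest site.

Violet

Squared distances to each site:
Teal: 2221489586.000; Green: 342149485.000; Indigo: 1947258826.000; Slate: 1551744740.000; Blue: 126181610.000; Violet: 69968813.000; Cyan: 1348260580.000; Magenta: 605230409.000; Coral: 178043741.000.
Minimum at Violet.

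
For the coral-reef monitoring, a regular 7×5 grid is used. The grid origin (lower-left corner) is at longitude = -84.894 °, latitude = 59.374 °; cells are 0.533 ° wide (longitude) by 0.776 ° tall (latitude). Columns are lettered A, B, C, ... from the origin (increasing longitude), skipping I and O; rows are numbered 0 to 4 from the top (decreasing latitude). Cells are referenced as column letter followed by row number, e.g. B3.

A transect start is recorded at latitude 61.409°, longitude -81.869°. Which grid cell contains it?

F2

Column index: ⌊(-81.869 − -84.894) / 0.533⌋ = ⌊5.675⌋ = 5 → column F
Row offset from origin: ⌊(61.409 − 59.374) / 0.776⌋ = ⌊2.622⌋ = 2 → row 2 (counted from top)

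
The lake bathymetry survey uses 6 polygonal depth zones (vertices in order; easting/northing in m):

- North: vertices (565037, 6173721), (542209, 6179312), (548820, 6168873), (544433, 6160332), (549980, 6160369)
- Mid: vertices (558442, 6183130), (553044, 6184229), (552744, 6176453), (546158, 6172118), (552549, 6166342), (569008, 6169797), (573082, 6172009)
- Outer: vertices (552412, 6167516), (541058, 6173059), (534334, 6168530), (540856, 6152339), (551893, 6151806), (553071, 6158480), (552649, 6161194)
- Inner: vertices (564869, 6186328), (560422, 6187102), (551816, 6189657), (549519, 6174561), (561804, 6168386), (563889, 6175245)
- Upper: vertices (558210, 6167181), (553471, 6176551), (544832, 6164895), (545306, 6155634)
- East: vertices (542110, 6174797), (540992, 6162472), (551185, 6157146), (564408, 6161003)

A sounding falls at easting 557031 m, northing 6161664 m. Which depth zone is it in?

Cast a ray rightward from (557031, 6161664). For each polygon, the edges (by vertex number in listed order) whose endpoints lie on opposite sides of northing = 6161664, where each meets that height, and whether that is right or left of the point:
North: 3–4 at easting≈545117.2 (left), 5–1 at easting≈551440.4 (left) → 0 crossings.
Mid: no edge straddles that height → 0 crossings.
Outer: 3–4 at easting≈537099.7 (left), 7–1 at easting≈552631.4 (left) → 0 crossings.
Inner: no edge straddles that height → 0 crossings.
Upper: 3–4 at easting≈544997.4 (left), 4–1 at easting≈552044.6 (left) → 0 crossings.
East: 2–3 at easting≈542538.4 (left), 4–1 at easting≈563339.5 (right) → 1 crossing.
Only East has an odd count, so the point is inside East.

East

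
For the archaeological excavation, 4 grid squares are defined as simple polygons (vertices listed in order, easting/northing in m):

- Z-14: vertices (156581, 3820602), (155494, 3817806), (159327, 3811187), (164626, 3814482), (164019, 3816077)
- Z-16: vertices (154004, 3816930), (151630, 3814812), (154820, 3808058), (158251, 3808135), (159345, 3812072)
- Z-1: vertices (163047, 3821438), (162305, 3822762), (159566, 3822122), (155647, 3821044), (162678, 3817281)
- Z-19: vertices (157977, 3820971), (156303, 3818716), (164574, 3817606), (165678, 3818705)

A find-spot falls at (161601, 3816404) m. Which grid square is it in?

Cast a ray rightward from (161601, 3816404). For each polygon, the edges (by vertex number in listed order) whose endpoints lie on opposite sides of northing = 3816404, where each meets that height, and whether that is right or left of the point:
Z-14: 2–3 at easting≈156305.9 (left), 5–1 at easting≈163481.5 (right) → 1 crossing.
Z-16: 1–2 at easting≈153414.4 (left), 5–1 at easting≈154582.3 (left) → 0 crossings.
Z-1: no edge straddles that height → 0 crossings.
Z-19: no edge straddles that height → 0 crossings.
Only Z-14 has an odd count, so the point is inside Z-14.

Z-14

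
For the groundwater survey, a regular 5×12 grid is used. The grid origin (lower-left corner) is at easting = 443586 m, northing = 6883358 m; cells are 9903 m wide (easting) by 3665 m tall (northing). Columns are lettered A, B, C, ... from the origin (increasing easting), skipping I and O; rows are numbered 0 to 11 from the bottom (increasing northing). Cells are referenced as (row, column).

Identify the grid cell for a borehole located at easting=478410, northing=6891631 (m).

(2, D)

Column index: ⌊(478410 − 443586) / 9903⌋ = ⌊3.517⌋ = 3 → column D
Row offset from origin: ⌊(6891631 − 6883358) / 3665⌋ = ⌊2.257⌋ = 2 → row 2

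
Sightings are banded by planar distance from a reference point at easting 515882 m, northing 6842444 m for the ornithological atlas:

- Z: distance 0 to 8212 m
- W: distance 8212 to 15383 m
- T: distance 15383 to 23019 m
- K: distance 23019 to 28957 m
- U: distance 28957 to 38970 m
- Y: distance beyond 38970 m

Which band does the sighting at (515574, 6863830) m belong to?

Distance = √((515574−515882)² + (6863830−6842444)²) = √(94864.000 + 457360996.000) = 21388.218 m.
15383 ≤ 21388.218 < 23019 → T.

T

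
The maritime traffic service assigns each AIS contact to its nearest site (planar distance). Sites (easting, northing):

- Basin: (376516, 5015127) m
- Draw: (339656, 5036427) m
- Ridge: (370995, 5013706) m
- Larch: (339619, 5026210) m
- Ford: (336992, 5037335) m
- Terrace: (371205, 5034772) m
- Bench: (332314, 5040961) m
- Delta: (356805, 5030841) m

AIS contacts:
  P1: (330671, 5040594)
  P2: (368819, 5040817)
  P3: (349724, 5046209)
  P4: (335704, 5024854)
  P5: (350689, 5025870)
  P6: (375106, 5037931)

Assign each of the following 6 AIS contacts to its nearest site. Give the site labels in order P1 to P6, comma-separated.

P1 → Bench (d²=2834138.00)
P2 → Terrace (d²=42235021.00)
P3 → Draw (d²=197052148.00)
P4 → Larch (d²=17165961.00)
P5 → Delta (d²=62116297.00)
P6 → Terrace (d²=25197082.00)

Bench, Terrace, Draw, Larch, Delta, Terrace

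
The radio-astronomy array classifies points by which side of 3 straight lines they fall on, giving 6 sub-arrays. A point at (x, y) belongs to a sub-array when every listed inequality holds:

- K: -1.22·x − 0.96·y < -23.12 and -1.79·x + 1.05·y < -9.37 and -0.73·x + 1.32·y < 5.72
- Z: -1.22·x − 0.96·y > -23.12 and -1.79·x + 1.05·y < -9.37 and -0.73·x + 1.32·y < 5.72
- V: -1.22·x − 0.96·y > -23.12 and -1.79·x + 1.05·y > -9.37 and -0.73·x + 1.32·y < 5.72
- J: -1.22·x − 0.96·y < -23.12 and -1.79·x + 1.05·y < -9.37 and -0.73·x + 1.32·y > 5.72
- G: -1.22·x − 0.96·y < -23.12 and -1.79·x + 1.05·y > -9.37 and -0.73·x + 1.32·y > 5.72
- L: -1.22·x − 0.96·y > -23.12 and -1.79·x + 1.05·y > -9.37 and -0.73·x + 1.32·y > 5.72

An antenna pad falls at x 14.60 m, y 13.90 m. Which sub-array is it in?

J

-1.22·14.60 − 0.96·13.90 = -31.156, which is < -23.12
-1.79·14.60 + 1.05·13.90 = -11.539, which is < -9.37
-0.73·14.60 + 1.32·13.90 = 7.690, which is > 5.72
This sign pattern matches J.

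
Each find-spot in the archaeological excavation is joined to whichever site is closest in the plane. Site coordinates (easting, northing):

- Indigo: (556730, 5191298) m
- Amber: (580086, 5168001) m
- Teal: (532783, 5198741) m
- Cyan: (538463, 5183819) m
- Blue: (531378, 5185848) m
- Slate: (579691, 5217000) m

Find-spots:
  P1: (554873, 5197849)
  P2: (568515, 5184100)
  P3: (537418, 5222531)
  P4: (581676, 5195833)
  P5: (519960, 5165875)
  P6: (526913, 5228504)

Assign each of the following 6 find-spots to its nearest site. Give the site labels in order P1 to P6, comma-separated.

P1 → Indigo (d²=46364050.00)
P2 → Indigo (d²=190697429.00)
P3 → Teal (d²=587447325.00)
P4 → Slate (d²=451982114.00)
P5 → Blue (d²=529291453.00)
P6 → Teal (d²=920293069.00)

Indigo, Indigo, Teal, Slate, Blue, Teal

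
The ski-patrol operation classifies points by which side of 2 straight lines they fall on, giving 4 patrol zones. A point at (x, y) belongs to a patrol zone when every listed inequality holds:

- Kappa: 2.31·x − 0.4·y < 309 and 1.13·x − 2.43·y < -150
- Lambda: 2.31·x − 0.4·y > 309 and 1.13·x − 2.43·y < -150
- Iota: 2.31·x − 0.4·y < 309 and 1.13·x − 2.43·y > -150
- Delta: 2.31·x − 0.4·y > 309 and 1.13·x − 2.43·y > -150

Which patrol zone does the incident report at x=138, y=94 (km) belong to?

Iota

2.31·138 − 0.4·94 = 281.180, which is < 309
1.13·138 − 2.43·94 = -72.480, which is > -150
This sign pattern matches Iota.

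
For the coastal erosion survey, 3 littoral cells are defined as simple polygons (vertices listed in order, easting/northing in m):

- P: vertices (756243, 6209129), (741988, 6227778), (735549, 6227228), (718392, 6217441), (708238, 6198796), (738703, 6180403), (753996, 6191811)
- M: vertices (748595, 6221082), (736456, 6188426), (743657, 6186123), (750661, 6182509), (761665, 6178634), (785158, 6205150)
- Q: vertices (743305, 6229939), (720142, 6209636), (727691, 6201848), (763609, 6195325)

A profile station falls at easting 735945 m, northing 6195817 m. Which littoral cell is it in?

Cast a ray rightward from (735945, 6195817). For each polygon, the edges (by vertex number in listed order) whose endpoints lie on opposite sides of northing = 6195817, where each meets that height, and whether that is right or left of the point:
P: 5–6 at easting≈713172.2 (left), 7–1 at easting≈754515.8 (right) → 1 crossing.
M: 1–2 at easting≈739203.4 (right), 5–6 at easting≈776889.0 (right) → 2 crossings.
Q: 3–4 at easting≈760899.9 (right), 4–1 at easting≈763320.4 (right) → 2 crossings.
Only P has an odd count, so the point is inside P.

P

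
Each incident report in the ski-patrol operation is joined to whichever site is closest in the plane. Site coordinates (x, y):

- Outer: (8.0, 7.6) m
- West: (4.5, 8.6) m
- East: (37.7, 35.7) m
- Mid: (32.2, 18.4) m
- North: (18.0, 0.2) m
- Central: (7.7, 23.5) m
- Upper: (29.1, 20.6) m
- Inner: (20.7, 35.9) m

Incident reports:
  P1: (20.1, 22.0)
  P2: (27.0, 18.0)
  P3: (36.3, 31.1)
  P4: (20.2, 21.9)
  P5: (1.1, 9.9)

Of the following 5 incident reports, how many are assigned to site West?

1

P1 → Upper
P2 → Upper
P3 → East
P4 → Upper
P5 → West
1 of the 5 goes to West.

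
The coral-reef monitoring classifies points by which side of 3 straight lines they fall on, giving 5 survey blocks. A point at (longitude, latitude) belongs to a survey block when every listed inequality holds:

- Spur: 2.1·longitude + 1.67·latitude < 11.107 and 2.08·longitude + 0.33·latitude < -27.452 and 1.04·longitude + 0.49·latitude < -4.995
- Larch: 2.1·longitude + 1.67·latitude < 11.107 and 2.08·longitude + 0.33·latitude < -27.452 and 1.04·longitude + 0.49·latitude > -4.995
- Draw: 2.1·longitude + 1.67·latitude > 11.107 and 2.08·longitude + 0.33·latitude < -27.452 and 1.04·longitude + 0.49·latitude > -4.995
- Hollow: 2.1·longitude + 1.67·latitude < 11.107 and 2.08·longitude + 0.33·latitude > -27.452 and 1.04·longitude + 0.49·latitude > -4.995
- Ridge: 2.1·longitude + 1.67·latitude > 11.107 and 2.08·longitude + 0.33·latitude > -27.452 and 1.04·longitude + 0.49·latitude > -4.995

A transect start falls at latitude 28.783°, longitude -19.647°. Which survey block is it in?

Spur

2.1·-19.647 + 1.67·28.783 = 6.809, which is < 11.107
2.08·-19.647 + 0.33·28.783 = -31.367, which is < -27.452
1.04·-19.647 + 0.49·28.783 = -6.329, which is < -4.995
This sign pattern matches Spur.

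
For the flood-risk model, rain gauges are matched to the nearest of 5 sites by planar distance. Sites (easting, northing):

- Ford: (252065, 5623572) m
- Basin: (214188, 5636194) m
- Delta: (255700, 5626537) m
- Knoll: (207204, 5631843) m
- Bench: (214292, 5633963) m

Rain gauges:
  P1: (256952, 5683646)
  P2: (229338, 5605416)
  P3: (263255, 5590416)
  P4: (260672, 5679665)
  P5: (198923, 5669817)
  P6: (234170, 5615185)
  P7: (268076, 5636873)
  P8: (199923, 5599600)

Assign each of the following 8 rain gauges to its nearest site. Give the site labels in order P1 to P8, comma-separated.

P1 → Delta (d²=3263005385.00)
P2 → Ford (d²=846156865.00)
P3 → Ford (d²=1224536436.00)
P4 → Delta (d²=2847305168.00)
P5 → Basin (d²=1363526354.00)
P6 → Ford (d²=390572794.00)
P7 → Delta (d²=259998272.00)
P8 → Knoll (d²=1092624010.00)

Delta, Ford, Ford, Delta, Basin, Ford, Delta, Knoll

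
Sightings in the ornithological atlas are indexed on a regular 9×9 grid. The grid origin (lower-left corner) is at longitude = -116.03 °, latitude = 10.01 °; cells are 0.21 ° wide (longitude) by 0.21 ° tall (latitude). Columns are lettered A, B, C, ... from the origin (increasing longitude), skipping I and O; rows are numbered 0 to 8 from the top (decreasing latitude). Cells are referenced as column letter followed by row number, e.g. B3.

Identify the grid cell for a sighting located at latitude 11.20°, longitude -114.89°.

F3

Column index: ⌊(-114.89 − -116.03) / 0.21⌋ = ⌊5.429⌋ = 5 → column F
Row offset from origin: ⌊(11.20 − 10.01) / 0.21⌋ = ⌊5.667⌋ = 5 → row 3 (counted from top)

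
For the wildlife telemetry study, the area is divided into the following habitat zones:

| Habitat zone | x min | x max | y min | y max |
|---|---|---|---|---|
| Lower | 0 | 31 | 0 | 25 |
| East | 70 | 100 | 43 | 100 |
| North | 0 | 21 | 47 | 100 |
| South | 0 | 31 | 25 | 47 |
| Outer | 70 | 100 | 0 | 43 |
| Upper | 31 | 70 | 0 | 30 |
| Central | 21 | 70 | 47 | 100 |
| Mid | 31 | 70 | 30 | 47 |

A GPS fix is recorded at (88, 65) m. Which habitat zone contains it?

The point has x = 88 and y = 65.
Only East satisfies 70 ≤ x ≤ 100 and 43 ≤ y ≤ 100.

East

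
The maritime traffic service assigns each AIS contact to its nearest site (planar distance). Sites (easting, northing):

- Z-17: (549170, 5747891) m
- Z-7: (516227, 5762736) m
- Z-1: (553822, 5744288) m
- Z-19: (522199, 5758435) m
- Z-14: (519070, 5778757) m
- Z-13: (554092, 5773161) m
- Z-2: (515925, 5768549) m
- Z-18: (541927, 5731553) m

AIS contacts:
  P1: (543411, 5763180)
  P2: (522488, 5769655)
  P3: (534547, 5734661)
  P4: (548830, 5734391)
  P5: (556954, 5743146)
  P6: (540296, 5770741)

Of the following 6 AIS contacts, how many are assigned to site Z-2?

P1 → Z-13
P2 → Z-2
P3 → Z-18
P4 → Z-18
P5 → Z-1
P6 → Z-13
1 of the 6 goes to Z-2.

1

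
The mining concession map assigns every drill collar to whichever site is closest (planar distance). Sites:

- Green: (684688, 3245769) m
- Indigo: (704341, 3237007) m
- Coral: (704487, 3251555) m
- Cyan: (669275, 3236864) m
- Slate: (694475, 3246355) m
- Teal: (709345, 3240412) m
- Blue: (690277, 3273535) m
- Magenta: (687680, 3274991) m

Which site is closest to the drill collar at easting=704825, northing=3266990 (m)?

Coral

Squared distances to each site:
Green: 855829610.000; Indigo: 899214545.000; Coral: 238353469.000; Cyan: 2171378376.000; Slate: 532925725.000; Teal: 726820484.000; Blue: 254481329.000; Magenta: 357967026.000.
Minimum at Coral.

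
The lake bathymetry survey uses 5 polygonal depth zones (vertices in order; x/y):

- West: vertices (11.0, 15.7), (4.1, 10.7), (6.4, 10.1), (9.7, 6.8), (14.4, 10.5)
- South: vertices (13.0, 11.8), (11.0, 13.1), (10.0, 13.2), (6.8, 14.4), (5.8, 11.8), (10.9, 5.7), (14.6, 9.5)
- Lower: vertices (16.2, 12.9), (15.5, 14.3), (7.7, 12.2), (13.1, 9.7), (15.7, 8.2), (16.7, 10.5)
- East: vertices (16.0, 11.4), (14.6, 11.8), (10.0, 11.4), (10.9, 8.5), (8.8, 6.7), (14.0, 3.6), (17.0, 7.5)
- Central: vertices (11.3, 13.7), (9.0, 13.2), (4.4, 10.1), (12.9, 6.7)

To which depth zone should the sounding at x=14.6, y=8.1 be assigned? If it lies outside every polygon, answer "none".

Cast a ray rightward from (14.6, 8.1). For each polygon, the edges (by vertex number in listed order) whose endpoints lie on opposite sides of y = 8.1, where each meets that height, and whether that is right or left of the point:
West: 3–4 at x≈8.40 (left), 4–5 at x≈11.35 (left) → 0 crossings.
South: 5–6 at x≈8.89 (left), 6–7 at x≈13.24 (left) → 0 crossings.
Lower: no edge straddles that height → 0 crossings.
East: 4–5 at x≈10.43 (left), 7–1 at x≈16.85 (right) → 1 crossing.
Central: 3–4 at x≈9.40 (left), 4–1 at x≈12.58 (left) → 0 crossings.
Only East has an odd count, so the point is inside East.

East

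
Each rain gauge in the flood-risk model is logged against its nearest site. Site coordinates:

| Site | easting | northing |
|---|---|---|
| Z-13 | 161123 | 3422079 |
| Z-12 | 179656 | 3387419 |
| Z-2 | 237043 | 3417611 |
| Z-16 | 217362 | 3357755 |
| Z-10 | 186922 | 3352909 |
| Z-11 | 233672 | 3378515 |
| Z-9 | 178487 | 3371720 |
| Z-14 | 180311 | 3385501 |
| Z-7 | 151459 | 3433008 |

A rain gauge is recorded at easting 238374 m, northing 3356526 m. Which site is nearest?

Squared distances to each site:
Z-13: 10264912810.000; Z-12: 4402180973.000; Z-2: 3733148786.000; Z-16: 443014585.000; Z-10: 2660390993.000; Z-11: 505624925.000; Z-9: 3817310405.000; Z-14: 4210862594.000; Z-7: 13403713549.000.
Minimum at Z-16.

Z-16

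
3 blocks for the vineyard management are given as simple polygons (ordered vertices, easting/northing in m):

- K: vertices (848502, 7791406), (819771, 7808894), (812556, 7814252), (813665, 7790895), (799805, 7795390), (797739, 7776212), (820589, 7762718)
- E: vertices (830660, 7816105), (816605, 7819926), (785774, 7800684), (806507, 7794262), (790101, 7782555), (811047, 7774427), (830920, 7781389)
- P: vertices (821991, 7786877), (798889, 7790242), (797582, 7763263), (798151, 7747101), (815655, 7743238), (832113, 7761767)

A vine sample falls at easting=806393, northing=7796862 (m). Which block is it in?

Cast a ray rightward from (806393, 7796862). For each polygon, the edges (by vertex number in listed order) whose endpoints lie on opposite sides of northing = 7796862, where each meets that height, and whether that is right or left of the point:
K: 1–2 at easting≈839538.3 (right), 3–4 at easting≈813381.7 (right) → 2 crossings.
E: 3–4 at easting≈798113.1 (left), 7–1 at easting≈830804.1 (right) → 1 crossing.
P: no edge straddles that height → 0 crossings.
Only E has an odd count, so the point is inside E.

E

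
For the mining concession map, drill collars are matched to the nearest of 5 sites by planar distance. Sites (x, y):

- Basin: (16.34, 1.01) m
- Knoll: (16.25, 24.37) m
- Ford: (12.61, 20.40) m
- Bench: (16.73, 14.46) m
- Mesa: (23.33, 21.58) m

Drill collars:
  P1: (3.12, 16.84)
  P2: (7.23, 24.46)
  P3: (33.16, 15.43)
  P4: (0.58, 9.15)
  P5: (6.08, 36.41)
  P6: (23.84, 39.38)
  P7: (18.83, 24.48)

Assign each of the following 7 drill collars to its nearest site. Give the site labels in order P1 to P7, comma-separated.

P1 → Ford (d²=102.73)
P2 → Ford (d²=45.43)
P3 → Mesa (d²=134.45)
P4 → Ford (d²=271.28)
P5 → Knoll (d²=248.39)
P6 → Knoll (d²=282.91)
P7 → Knoll (d²=6.67)

Ford, Ford, Mesa, Ford, Knoll, Knoll, Knoll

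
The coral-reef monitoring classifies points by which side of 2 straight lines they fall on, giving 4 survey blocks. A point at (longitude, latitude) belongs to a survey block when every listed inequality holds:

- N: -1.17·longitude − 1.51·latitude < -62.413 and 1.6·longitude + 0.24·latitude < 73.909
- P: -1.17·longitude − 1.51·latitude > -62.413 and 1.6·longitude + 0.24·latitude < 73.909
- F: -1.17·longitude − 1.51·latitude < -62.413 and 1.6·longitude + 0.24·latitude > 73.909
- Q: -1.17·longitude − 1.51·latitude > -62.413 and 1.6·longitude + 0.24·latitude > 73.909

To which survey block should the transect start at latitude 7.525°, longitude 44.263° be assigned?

-1.17·44.263 − 1.51·7.525 = -63.150, which is < -62.413
1.6·44.263 + 0.24·7.525 = 72.627, which is < 73.909
This sign pattern matches N.

N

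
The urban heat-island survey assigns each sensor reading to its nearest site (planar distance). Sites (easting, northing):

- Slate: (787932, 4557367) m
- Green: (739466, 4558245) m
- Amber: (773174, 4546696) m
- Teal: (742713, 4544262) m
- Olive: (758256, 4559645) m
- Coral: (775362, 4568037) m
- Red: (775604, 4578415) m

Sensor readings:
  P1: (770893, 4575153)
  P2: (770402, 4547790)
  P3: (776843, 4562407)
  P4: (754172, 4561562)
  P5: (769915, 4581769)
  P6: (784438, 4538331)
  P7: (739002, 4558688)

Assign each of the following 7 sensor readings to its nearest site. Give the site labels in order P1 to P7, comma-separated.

Red, Amber, Coral, Olive, Red, Amber, Green

P1 → Red (d²=32834165.00)
P2 → Amber (d²=8880820.00)
P3 → Coral (d²=33890261.00)
P4 → Olive (d²=20353945.00)
P5 → Red (d²=43614037.00)
P6 → Amber (d²=196850921.00)
P7 → Green (d²=411545.00)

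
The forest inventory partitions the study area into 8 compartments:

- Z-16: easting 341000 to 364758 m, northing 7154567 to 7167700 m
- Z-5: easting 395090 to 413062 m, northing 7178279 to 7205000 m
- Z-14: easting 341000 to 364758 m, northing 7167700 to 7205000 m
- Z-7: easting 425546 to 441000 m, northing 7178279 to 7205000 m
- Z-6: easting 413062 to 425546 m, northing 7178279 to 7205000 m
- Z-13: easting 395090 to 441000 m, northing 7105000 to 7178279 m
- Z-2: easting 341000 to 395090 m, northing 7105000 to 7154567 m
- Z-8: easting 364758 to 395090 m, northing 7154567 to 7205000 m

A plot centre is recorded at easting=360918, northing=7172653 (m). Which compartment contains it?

Z-14

The point has easting = 360918 and northing = 7172653.
Only Z-14 satisfies 341000 ≤ easting ≤ 364758 and 7167700 ≤ northing ≤ 7205000.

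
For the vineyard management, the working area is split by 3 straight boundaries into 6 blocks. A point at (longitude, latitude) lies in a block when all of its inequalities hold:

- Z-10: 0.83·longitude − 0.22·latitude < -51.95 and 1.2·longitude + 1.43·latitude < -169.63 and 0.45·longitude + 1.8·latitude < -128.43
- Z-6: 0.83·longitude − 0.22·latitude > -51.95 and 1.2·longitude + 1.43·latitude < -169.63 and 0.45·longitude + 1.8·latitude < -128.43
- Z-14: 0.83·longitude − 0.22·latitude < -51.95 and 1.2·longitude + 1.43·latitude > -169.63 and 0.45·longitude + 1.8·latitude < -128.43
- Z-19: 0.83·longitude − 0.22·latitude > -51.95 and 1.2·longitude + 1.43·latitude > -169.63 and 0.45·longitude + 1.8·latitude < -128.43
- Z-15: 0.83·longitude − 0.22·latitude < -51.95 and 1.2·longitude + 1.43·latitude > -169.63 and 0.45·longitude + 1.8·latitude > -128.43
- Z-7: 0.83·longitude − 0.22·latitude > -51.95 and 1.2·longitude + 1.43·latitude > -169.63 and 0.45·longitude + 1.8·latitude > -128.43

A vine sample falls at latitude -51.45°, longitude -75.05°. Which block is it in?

Z-7

0.83·-75.05 − 0.22·-51.45 = -50.972, which is > -51.95
1.2·-75.05 + 1.43·-51.45 = -163.633, which is > -169.63
0.45·-75.05 + 1.8·-51.45 = -126.383, which is > -128.43
This sign pattern matches Z-7.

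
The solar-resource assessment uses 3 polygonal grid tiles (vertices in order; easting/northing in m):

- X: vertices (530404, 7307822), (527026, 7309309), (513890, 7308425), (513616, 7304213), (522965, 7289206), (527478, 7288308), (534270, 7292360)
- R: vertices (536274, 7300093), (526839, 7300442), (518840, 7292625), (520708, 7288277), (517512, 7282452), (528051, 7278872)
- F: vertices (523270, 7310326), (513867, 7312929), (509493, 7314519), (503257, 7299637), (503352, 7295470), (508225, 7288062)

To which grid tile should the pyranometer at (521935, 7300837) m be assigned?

Cast a ray rightward from (521935, 7300837). For each polygon, the edges (by vertex number in listed order) whose endpoints lie on opposite sides of northing = 7300837, where each meets that height, and whether that is right or left of the point:
X: 4–5 at easting≈515719.2 (left), 7–1 at easting≈532150.5 (right) → 1 crossing.
R: no edge straddles that height → 0 crossings.
F: 3–4 at easting≈503759.8 (left), 6–1 at easting≈516857.8 (left) → 0 crossings.
Only X has an odd count, so the point is inside X.

X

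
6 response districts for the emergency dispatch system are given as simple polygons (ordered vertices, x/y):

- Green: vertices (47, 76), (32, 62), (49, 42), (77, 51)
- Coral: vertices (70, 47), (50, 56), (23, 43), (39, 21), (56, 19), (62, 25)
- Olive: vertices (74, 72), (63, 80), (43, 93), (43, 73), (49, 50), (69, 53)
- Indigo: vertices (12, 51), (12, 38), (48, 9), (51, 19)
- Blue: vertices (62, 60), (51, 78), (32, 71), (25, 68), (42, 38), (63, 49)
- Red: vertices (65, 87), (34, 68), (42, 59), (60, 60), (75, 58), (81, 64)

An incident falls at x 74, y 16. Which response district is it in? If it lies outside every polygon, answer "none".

Cast a ray rightward from (74, 16). For each polygon, the edges (by vertex number in listed order) whose endpoints lie on opposite sides of y = 16, where each meets that height, and whether that is right or left of the point:
Green: no edge straddles that height → 0 crossings.
Coral: no edge straddles that height → 0 crossings.
Olive: no edge straddles that height → 0 crossings.
Indigo: 2–3 at x≈39.3 (left), 3–4 at x≈50.1 (left) → 0 crossings.
Blue: no edge straddles that height → 0 crossings.
Red: no edge straddles that height → 0 crossings.
All counts are even, so the point lies outside every listed polygon.

none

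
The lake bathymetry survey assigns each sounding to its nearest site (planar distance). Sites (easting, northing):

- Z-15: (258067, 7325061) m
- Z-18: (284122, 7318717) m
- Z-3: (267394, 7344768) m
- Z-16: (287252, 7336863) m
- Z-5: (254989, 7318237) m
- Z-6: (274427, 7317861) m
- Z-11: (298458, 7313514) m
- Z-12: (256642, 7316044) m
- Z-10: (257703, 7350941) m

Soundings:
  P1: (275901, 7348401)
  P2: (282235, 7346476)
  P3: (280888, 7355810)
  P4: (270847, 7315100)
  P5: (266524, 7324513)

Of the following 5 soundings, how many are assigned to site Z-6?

P1 → Z-3
P2 → Z-16
P3 → Z-3
P4 → Z-6
P5 → Z-15
1 of the 5 goes to Z-6.

1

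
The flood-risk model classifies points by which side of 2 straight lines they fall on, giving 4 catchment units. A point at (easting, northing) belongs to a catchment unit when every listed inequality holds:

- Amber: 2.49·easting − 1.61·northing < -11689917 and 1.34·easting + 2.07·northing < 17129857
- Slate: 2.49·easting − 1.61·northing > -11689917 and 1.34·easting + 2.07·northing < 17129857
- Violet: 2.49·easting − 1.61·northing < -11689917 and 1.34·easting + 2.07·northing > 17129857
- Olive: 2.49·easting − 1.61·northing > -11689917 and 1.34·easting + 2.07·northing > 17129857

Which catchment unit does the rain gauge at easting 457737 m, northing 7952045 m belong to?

2.49·457737 − 1.61·7952045 = -11663027.320, which is > -11689917
1.34·457737 + 2.07·7952045 = 17074100.730, which is < 17129857
This sign pattern matches Slate.

Slate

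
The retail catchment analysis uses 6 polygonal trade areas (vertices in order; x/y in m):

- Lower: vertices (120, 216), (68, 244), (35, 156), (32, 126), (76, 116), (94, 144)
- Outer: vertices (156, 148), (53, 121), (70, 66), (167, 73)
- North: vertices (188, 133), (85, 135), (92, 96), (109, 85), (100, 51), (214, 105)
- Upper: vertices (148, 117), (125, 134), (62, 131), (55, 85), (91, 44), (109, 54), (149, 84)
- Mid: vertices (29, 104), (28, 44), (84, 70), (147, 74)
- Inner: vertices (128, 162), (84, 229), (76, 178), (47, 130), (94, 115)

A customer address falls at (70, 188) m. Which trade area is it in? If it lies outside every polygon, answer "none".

Lower

Cast a ray rightward from (70, 188). For each polygon, the edges (by vertex number in listed order) whose endpoints lie on opposite sides of y = 188, where each meets that height, and whether that is right or left of the point:
Lower: 2–3 at x≈47.0 (left), 6–1 at x≈109.9 (right) → 1 crossing.
Outer: no edge straddles that height → 0 crossings.
North: no edge straddles that height → 0 crossings.
Upper: no edge straddles that height → 0 crossings.
Mid: no edge straddles that height → 0 crossings.
Inner: 1–2 at x≈110.9 (right), 2–3 at x≈77.6 (right) → 2 crossings.
Only Lower has an odd count, so the point is inside Lower.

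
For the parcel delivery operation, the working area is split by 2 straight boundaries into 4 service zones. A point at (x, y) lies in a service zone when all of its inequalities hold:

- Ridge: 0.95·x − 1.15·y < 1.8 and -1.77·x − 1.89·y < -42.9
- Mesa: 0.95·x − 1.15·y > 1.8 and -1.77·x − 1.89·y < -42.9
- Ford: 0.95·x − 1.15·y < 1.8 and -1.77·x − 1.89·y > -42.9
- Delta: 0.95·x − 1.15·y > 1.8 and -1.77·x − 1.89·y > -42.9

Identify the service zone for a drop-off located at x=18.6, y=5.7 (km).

0.95·18.6 − 1.15·5.7 = 11.115, which is > 1.8
-1.77·18.6 − 1.89·5.7 = -43.695, which is < -42.9
This sign pattern matches Mesa.

Mesa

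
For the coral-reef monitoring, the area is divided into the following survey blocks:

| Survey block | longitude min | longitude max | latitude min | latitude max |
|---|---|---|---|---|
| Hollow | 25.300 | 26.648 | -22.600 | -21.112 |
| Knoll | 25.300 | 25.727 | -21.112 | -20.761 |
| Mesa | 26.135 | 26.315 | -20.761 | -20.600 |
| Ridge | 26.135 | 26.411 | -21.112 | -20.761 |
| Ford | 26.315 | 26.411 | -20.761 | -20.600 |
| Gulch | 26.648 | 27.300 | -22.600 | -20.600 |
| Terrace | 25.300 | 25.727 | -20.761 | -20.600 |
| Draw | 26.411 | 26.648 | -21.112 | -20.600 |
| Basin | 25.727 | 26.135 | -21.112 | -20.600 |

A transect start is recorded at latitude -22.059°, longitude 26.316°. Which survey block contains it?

The point has longitude = 26.316 and latitude = -22.059.
Only Hollow satisfies 25.300 ≤ longitude ≤ 26.648 and -22.600 ≤ latitude ≤ -21.112.

Hollow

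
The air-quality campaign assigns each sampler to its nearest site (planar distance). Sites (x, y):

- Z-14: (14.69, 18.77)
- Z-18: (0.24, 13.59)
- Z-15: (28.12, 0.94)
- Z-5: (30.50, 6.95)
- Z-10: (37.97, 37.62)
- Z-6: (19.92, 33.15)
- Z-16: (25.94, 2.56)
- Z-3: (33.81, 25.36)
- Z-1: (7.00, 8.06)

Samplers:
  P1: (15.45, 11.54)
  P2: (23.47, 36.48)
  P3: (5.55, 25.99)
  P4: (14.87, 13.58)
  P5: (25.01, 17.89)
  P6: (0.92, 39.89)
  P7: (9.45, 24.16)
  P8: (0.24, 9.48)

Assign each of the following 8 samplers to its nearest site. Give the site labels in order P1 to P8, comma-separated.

Z-14, Z-6, Z-14, Z-14, Z-14, Z-6, Z-14, Z-18

P1 → Z-14 (d²=52.85)
P2 → Z-6 (d²=23.69)
P3 → Z-14 (d²=135.67)
P4 → Z-14 (d²=26.97)
P5 → Z-14 (d²=107.28)
P6 → Z-6 (d²=406.43)
P7 → Z-14 (d²=56.51)
P8 → Z-18 (d²=16.89)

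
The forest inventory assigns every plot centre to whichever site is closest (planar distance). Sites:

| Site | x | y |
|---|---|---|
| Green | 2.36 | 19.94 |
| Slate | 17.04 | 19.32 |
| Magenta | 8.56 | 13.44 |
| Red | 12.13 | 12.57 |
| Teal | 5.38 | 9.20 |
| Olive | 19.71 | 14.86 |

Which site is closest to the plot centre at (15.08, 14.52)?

Squared distances to each site:
Green: 191.175; Slate: 26.882; Magenta: 43.677; Red: 12.505; Teal: 122.392; Olive: 21.553.
Minimum at Red.

Red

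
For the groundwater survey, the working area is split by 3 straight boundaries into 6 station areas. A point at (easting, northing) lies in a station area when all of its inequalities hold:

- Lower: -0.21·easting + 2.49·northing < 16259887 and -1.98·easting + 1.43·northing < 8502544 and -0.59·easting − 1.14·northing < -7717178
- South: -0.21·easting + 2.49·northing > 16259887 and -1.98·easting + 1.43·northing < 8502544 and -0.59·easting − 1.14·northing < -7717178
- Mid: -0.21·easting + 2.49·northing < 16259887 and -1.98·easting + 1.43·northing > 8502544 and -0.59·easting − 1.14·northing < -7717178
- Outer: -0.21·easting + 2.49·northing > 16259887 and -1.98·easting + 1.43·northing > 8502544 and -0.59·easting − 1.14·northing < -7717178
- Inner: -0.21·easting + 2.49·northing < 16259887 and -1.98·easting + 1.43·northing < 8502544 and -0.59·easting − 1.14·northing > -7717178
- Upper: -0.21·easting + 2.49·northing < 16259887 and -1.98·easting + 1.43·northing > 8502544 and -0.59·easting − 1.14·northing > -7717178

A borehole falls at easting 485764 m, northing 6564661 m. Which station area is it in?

-0.21·485764 + 2.49·6564661 = 16243995.450, which is < 16259887
-1.98·485764 + 1.43·6564661 = 8425652.510, which is < 8502544
-0.59·485764 − 1.14·6564661 = -7770314.300, which is < -7717178
This sign pattern matches Lower.

Lower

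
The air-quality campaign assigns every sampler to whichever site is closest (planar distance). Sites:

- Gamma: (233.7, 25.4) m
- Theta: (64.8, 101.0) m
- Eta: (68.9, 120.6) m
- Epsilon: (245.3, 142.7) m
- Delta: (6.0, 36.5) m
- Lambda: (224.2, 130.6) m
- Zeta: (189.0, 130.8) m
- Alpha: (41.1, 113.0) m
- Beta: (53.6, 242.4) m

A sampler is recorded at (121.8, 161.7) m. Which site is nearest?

Squared distances to each site:
Gamma: 31099.300; Theta: 6933.490; Eta: 4487.620; Epsilon: 15613.250; Delta: 29084.680; Lambda: 11452.970; Zeta: 5470.650; Alpha: 8884.180; Beta: 11163.730.
Minimum at Eta.

Eta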